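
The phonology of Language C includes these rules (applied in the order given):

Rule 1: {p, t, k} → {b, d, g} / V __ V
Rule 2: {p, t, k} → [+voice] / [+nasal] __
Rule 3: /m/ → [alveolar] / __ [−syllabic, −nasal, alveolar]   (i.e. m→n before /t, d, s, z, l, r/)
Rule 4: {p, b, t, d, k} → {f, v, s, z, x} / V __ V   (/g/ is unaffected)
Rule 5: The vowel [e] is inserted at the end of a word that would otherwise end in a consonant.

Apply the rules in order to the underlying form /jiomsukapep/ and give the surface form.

Rule 1 (intervocalic voicing): /k/ is a voiceless stop between vowels /u/ and /a/, so it voices to [g]. /p/ is a voiceless stop between vowels /a/ and /e/, so it voices to [b]. /jiomsukapep/ → jiomsugabep.
Rule 2 (post-nasal voicing): no segment meets the environment; /jiomsugabep/ is unchanged.
Rule 3 (nasal place assimilation): /m/ precedes the alveolar consonant /s/, so it assimilates in place to [n]. /jiomsugabep/ → jionsugabep.
Rule 4 (intervocalic spirantization): /b/ is a stop between vowels /a/ and /e/, so it spirantizes to the fricative [v]. /jionsugabep/ → jionsugavep.
Rule 5 (final e-epenthesis): the form ends in the consonant /p/, so [e] is inserted word-finally. /jionsugavep/ → jionsugavepe.

jionsugavepe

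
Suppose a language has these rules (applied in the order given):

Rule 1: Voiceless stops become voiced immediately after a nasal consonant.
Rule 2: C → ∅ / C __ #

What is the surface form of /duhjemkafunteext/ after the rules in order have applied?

duhjemgafundeex

Rule 1 (post-nasal voicing): /k/ is a voiceless stop immediately after the nasal /m/, so it voices to [g]. /t/ is a voiceless stop immediately after the nasal /n/, so it voices to [d]. /duhjemkafunteext/ → duhjemgafundeext.
Rule 2 (final cluster simplification): /t/ is the second consonant of a word-final cluster /xt/, so it deletes. /duhjemgafundeext/ → duhjemgafundeex.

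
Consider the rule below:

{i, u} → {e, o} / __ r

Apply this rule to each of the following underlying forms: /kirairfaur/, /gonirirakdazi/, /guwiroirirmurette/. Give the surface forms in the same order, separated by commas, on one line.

/kirairfaur/: /i/ is a high vowel immediately before /r/, so it lowers to [e]. /i/ is a high vowel immediately before /r/, so it lowers to [e]. /u/ is a high vowel immediately before /r/, so it lowers to [o]. → [keraerfaor].
/gonirirakdazi/: /i/ is a high vowel immediately before /r/, so it lowers to [e]. /i/ is a high vowel immediately before /r/, so it lowers to [e]. → [gonererakdazi].
/guwiroirirmurette/: /i/ is a high vowel immediately before /r/, so it lowers to [e]. /i/ is a high vowel immediately before /r/, so it lowers to [e]. /i/ is a high vowel immediately before /r/, so it lowers to [e]. /u/ is a high vowel immediately before /r/, so it lowers to [o]. → [guweroerermorette].

keraerfaor, gonererakdazi, guweroerermorette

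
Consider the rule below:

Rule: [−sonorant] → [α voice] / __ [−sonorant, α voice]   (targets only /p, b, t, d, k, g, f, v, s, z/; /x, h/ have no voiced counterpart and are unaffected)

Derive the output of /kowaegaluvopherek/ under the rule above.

No segment of /kowaegaluvopherek/ meets the structural description of the rule, so the form surfaces unchanged.

kowaegaluvopherek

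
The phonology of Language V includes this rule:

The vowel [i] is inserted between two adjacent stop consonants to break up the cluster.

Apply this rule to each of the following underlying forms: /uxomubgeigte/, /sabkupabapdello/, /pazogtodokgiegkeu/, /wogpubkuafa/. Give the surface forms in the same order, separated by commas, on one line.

uxomubigeigite, sabikupabapidello, pazogitodokigiegikeu, wogipubikuafa

/uxomubgeigte/: /b/ and /g/ form a stop–stop cluster, so [i] is inserted between them. /g/ and /t/ form a stop–stop cluster, so [i] is inserted between them. → [uxomubigeigite].
/sabkupabapdello/: /b/ and /k/ form a stop–stop cluster, so [i] is inserted between them. /p/ and /d/ form a stop–stop cluster, so [i] is inserted between them. → [sabikupabapidello].
/pazogtodokgiegkeu/: /g/ and /t/ form a stop–stop cluster, so [i] is inserted between them. /k/ and /g/ form a stop–stop cluster, so [i] is inserted between them. /g/ and /k/ form a stop–stop cluster, so [i] is inserted between them. → [pazogitodokigiegikeu].
/wogpubkuafa/: /g/ and /p/ form a stop–stop cluster, so [i] is inserted between them. /b/ and /k/ form a stop–stop cluster, so [i] is inserted between them. → [wogipubikuafa].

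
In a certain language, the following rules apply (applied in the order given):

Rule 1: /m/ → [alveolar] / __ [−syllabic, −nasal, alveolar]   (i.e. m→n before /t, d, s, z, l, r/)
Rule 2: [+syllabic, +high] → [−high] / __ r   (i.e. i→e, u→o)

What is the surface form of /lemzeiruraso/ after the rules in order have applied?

Rule 1 (nasal place assimilation): /m/ precedes the alveolar consonant /z/, so it assimilates in place to [n]. /lemzeiruraso/ → lenzeiruraso.
Rule 2 (pre-rhotic lowering): /i/ is a high vowel immediately before /r/, so it lowers to [e]. /u/ is a high vowel immediately before /r/, so it lowers to [o]. /lenzeiruraso/ → lenzeeroraso.

lenzeeroraso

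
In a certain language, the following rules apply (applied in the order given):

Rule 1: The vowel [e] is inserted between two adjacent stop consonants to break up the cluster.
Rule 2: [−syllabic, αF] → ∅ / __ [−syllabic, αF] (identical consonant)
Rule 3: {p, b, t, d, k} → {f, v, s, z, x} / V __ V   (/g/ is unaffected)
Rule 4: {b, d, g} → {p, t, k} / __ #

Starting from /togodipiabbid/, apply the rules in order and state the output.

Rule 1 (stop-cluster e-epenthesis): /b/ and /b/ form a stop–stop cluster, so [e] is inserted between them. /togodipiabbid/ → togodipiabebid.
Rule 2 (degemination): no segment meets the environment; /togodipiabebid/ is unchanged.
Rule 3 (intervocalic spirantization): /d/ is a stop between vowels /o/ and /i/, so it spirantizes to the fricative [z]. /p/ is a stop between vowels /i/ and /i/, so it spirantizes to the fricative [f]. /b/ is a stop between vowels /a/ and /e/, so it spirantizes to the fricative [v]. /b/ is a stop between vowels /e/ and /i/, so it spirantizes to the fricative [v]. /togodipiabebid/ → togozifiavevid.
Rule 4 (final devoicing): /d/ is a voiced stop in word-final position, so it devoices to [t]. /togozifiavevid/ → togozifiavevit.

togozifiavevit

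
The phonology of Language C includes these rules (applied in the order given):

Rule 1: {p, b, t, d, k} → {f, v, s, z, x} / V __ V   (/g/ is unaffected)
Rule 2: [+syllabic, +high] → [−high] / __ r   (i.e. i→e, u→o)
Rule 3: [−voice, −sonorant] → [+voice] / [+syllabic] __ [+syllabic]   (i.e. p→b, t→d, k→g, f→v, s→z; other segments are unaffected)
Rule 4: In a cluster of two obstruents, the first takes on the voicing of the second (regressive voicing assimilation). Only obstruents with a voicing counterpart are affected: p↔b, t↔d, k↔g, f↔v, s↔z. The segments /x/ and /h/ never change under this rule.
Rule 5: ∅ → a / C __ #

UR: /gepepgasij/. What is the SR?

Rule 1 (intervocalic spirantization): /p/ is a stop between vowels /e/ and /e/, so it spirantizes to the fricative [f]. /gepepgasij/ → gefepgasij.
Rule 2 (pre-rhotic lowering): no segment meets the environment; /gefepgasij/ is unchanged.
Rule 3 (intervocalic voicing): /f/ is a voiceless obstruent between vowels /e/ and /e/, so it voices to [v]. /s/ is a voiceless obstruent between vowels /a/ and /i/, so it voices to [z]. /gefepgasij/ → gevepgazij.
Rule 4 (regressive voicing assimilation): /p/ precedes the voiced obstruent /g/, so it voices to [b] by assimilation. /gevepgazij/ → gevebgazij.
Rule 5 (final a-epenthesis): the form ends in the consonant /j/, so [a] is inserted word-finally. /gevebgazij/ → gevebgazija.

gevebgazija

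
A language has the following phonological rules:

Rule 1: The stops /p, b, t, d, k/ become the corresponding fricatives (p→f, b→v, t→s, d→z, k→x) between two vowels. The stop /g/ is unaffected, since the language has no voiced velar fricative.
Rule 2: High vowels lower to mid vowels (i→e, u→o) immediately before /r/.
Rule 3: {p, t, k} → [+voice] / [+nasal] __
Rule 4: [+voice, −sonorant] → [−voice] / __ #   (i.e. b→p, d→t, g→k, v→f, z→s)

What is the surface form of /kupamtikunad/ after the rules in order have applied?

kufamdixunat

Rule 1 (intervocalic spirantization): /p/ is a stop between vowels /u/ and /a/, so it spirantizes to the fricative [f]. /k/ is a stop between vowels /i/ and /u/, so it spirantizes to the fricative [x]. /kupamtikunad/ → kufamtixunad.
Rule 2 (pre-rhotic lowering): no segment meets the environment; /kufamtixunad/ is unchanged.
Rule 3 (post-nasal voicing): /t/ is a voiceless stop immediately after the nasal /m/, so it voices to [d]. /kufamtixunad/ → kufamdixunad.
Rule 4 (final devoicing): /d/ is a voiced obstruent in word-final position, so it devoices to [t]. /kufamdixunad/ → kufamdixunat.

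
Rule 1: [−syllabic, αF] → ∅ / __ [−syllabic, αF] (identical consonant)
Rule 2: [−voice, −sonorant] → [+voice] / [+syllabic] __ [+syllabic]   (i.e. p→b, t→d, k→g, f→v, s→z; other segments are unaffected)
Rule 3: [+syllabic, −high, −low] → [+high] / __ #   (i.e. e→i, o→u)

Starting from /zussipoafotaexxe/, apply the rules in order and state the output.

Rule 1 (degemination): /ss/ is a geminate; the first /s/ deletes. /xx/ is a geminate; the first /x/ deletes. /zussipoafotaexxe/ → zusipoafotaexe.
Rule 2 (intervocalic voicing): /s/ is a voiceless obstruent between vowels /u/ and /i/, so it voices to [z]. /p/ is a voiceless obstruent between vowels /i/ and /o/, so it voices to [b]. /f/ is a voiceless obstruent between vowels /a/ and /o/, so it voices to [v]. /t/ is a voiceless obstruent between vowels /o/ and /a/, so it voices to [d]. /zusipoafotaexe/ → zuziboavodaexe.
Rule 3 (final vowel raising): /e/ is a mid vowel in word-final position, so it raises to [i]. /zuziboavodaexe/ → zuziboavodaexi.

zuziboavodaexi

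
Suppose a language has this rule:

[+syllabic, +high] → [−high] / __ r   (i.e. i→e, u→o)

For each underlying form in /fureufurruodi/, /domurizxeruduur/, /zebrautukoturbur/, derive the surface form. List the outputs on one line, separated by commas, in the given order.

foreuforruodi, domorizxeruduor, zebrautukotorbor

/fureufurruodi/: /u/ is a high vowel immediately before /r/, so it lowers to [o]. /u/ is a high vowel immediately before /r/, so it lowers to [o]. → [foreuforruodi].
/domurizxeruduur/: /u/ is a high vowel immediately before /r/, so it lowers to [o]. /u/ is a high vowel immediately before /r/, so it lowers to [o]. → [domorizxeruduor].
/zebrautukoturbur/: /u/ is a high vowel immediately before /r/, so it lowers to [o]. /u/ is a high vowel immediately before /r/, so it lowers to [o]. → [zebrautukotorbor].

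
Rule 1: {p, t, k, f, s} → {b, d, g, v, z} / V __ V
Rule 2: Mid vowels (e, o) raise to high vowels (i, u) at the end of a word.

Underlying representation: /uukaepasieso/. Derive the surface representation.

uugaebaziezu

Rule 1 (intervocalic voicing): /k/ is a voiceless obstruent between vowels /u/ and /a/, so it voices to [g]. /p/ is a voiceless obstruent between vowels /e/ and /a/, so it voices to [b]. /s/ is a voiceless obstruent between vowels /a/ and /i/, so it voices to [z]. /s/ is a voiceless obstruent between vowels /e/ and /o/, so it voices to [z]. /uukaepasieso/ → uugaebaziezo.
Rule 2 (final vowel raising): /o/ is a mid vowel in word-final position, so it raises to [u]. /uugaebaziezo/ → uugaebaziezu.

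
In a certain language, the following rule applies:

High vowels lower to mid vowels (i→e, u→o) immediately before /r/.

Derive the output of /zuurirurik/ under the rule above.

zuorerorik

/u/ is a high vowel immediately before /r/, so it lowers to [o].
/i/ is a high vowel immediately before /r/, so it lowers to [e].
/u/ is a high vowel immediately before /r/, so it lowers to [o].
The other instances of /u/, /i/ do not occur in the required environment and remain unchanged.
Surface form: [zuorerorik].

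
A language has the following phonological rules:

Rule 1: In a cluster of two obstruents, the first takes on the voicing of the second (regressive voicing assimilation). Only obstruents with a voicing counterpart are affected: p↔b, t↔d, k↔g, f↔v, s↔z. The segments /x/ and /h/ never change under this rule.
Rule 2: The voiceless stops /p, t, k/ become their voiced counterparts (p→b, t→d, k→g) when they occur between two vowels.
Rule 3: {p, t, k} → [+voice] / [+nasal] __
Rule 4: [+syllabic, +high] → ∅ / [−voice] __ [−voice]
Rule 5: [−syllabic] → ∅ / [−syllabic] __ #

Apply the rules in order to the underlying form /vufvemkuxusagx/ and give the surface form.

Rule 1 (regressive voicing assimilation): /f/ precedes the voiced obstruent /v/, so it voices to [v] by assimilation. /g/ precedes the voiceless obstruent /x/, so it devoices to [k] by assimilation. /vufvemkuxusagx/ → vuvvemkuxusakx.
Rule 2 (intervocalic voicing): no segment meets the environment; /vuvvemkuxusakx/ is unchanged.
Rule 3 (post-nasal voicing): /k/ is a voiceless stop immediately after the nasal /m/, so it voices to [g]. /vuvvemkuxusakx/ → vuvvemguxusakx.
Rule 4 (high vowel syncope): /u/ is a high vowel flanked by voiceless consonants /x/ and /s/, so it deletes. /vuvvemguxusakx/ → vuvvemguxsakx.
Rule 5 (final cluster simplification): /x/ is the second consonant of a word-final cluster /kx/, so it deletes. /vuvvemguxsakx/ → vuvvemguxsak.

vuvvemguxsak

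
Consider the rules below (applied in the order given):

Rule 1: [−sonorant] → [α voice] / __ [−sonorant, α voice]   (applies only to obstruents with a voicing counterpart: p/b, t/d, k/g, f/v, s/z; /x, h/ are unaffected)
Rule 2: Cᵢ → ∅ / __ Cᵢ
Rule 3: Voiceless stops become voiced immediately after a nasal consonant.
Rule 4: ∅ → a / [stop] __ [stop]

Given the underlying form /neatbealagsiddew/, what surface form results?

Rule 1 (regressive voicing assimilation): /t/ precedes the voiced obstruent /b/, so it voices to [d] by assimilation. /g/ precedes the voiceless obstruent /s/, so it devoices to [k] by assimilation. /neatbealagsiddew/ → neadbealaksiddew.
Rule 2 (degemination): /dd/ is a geminate; the first /d/ deletes. /neadbealaksiddew/ → neadbealaksidew.
Rule 3 (post-nasal voicing): no segment meets the environment; /neadbealaksidew/ is unchanged.
Rule 4 (stop-cluster a-epenthesis): /d/ and /b/ form a stop–stop cluster, so [a] is inserted between them. /neadbealaksidew/ → neadabealaksidew.

neadabealaksidew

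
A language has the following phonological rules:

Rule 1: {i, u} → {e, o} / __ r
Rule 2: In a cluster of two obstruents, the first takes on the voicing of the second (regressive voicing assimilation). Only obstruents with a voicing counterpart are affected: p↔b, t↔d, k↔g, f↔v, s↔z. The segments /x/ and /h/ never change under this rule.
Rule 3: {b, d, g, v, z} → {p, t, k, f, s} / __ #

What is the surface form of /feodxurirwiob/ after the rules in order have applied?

feotxorerwiop

Rule 1 (pre-rhotic lowering): /u/ is a high vowel immediately before /r/, so it lowers to [o]. /i/ is a high vowel immediately before /r/, so it lowers to [e]. /feodxurirwiob/ → feodxorerwiob.
Rule 2 (regressive voicing assimilation): /d/ precedes the voiceless obstruent /x/, so it devoices to [t] by assimilation. /feodxorerwiob/ → feotxorerwiob.
Rule 3 (final devoicing): /b/ is a voiced obstruent in word-final position, so it devoices to [p]. /feotxorerwiob/ → feotxorerwiop.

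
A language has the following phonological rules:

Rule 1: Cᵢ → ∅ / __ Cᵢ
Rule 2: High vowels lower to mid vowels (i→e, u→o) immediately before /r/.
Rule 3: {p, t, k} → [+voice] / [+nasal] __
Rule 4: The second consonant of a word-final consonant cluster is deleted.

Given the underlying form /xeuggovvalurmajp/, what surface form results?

Rule 1 (degemination): /gg/ is a geminate; the first /g/ deletes. /vv/ is a geminate; the first /v/ deletes. /xeuggovvalurmajp/ → xeugovalurmajp.
Rule 2 (pre-rhotic lowering): /u/ is a high vowel immediately before /r/, so it lowers to [o]. /xeugovalurmajp/ → xeugovalormajp.
Rule 3 (post-nasal voicing): no segment meets the environment; /xeugovalormajp/ is unchanged.
Rule 4 (final cluster simplification): /p/ is the second consonant of a word-final cluster /jp/, so it deletes. /xeugovalormajp/ → xeugovalormaj.

xeugovalormaj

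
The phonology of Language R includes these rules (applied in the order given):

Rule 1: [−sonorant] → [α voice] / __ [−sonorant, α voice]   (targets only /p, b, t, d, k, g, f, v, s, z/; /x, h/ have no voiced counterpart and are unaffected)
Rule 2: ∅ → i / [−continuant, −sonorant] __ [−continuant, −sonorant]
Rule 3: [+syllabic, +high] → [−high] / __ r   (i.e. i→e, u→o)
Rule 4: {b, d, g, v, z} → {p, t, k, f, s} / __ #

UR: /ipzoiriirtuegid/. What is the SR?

ibzoeriertuegit

Rule 1 (regressive voicing assimilation): /p/ precedes the voiced obstruent /z/, so it voices to [b] by assimilation. /ipzoiriirtuegid/ → ibzoiriirtuegid.
Rule 2 (stop-cluster i-epenthesis): no segment meets the environment; /ibzoiriirtuegid/ is unchanged.
Rule 3 (pre-rhotic lowering): /i/ is a high vowel immediately before /r/, so it lowers to [e]. /i/ is a high vowel immediately before /r/, so it lowers to [e]. /ibzoiriirtuegid/ → ibzoeriertuegid.
Rule 4 (final devoicing): /d/ is a voiced obstruent in word-final position, so it devoices to [t]. /ibzoeriertuegid/ → ibzoeriertuegit.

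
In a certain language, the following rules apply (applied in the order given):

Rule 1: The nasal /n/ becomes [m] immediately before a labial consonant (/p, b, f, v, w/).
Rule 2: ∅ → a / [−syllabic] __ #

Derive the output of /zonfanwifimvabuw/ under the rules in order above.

Rule 1 (nasal place assimilation): /n/ precedes the labial consonant /f/, so it assimilates in place to [m]. /n/ precedes the labial consonant /w/, so it assimilates in place to [m]. /zonfanwifimvabuw/ → zomfamwifimvabuw.
Rule 2 (final a-epenthesis): the form ends in the consonant /w/, so [a] is inserted word-finally. /zomfamwifimvabuw/ → zomfamwifimvabuwa.

zomfamwifimvabuwa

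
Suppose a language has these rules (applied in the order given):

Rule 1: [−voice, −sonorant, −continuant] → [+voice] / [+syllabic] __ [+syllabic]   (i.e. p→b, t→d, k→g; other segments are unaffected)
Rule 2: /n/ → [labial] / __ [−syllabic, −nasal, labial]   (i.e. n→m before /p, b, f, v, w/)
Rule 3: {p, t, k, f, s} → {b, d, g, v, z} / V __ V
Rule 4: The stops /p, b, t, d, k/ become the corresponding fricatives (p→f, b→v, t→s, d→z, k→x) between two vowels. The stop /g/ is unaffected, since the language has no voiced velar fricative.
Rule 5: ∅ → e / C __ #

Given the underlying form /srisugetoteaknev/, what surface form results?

srizugezozeakneve

Rule 1 (intervocalic voicing): /t/ is a voiceless stop between vowels /e/ and /o/, so it voices to [d]. /t/ is a voiceless stop between vowels /o/ and /e/, so it voices to [d]. /srisugetoteaknev/ → srisugedodeaknev.
Rule 2 (nasal place assimilation): no segment meets the environment; /srisugedodeaknev/ is unchanged.
Rule 3 (intervocalic voicing): /s/ is a voiceless obstruent between vowels /i/ and /u/, so it voices to [z]. /srisugedodeaknev/ → srizugedodeaknev.
Rule 4 (intervocalic spirantization): /d/ is a stop between vowels /e/ and /o/, so it spirantizes to the fricative [z]. /d/ is a stop between vowels /o/ and /e/, so it spirantizes to the fricative [z]. /srizugedodeaknev/ → srizugezozeaknev.
Rule 5 (final e-epenthesis): the form ends in the consonant /v/, so [e] is inserted word-finally. /srizugezozeaknev/ → srizugezozeakneve.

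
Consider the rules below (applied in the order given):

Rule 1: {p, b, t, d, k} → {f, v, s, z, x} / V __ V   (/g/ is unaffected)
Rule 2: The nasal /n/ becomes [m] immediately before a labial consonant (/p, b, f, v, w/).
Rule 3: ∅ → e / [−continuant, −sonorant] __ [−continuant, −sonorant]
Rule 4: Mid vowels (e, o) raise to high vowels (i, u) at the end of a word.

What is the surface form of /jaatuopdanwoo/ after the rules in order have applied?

Rule 1 (intervocalic spirantization): /t/ is a stop between vowels /a/ and /u/, so it spirantizes to the fricative [s]. /jaatuopdanwoo/ → jaasuopdanwoo.
Rule 2 (nasal place assimilation): /n/ precedes the labial consonant /w/, so it assimilates in place to [m]. /jaasuopdanwoo/ → jaasuopdamwoo.
Rule 3 (stop-cluster e-epenthesis): /p/ and /d/ form a stop–stop cluster, so [e] is inserted between them. /jaasuopdamwoo/ → jaasuopedamwoo.
Rule 4 (final vowel raising): /o/ is a mid vowel in word-final position, so it raises to [u]. /jaasuopedamwoo/ → jaasuopedamwou.

jaasuopedamwou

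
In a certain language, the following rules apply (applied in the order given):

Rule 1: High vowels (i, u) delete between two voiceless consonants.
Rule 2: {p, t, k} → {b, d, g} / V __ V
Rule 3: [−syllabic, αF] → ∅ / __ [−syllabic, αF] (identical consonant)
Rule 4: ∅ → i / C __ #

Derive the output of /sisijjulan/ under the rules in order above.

sijulani

Rule 1 (high vowel syncope): /i/ is a high vowel flanked by voiceless consonants /s/ and /s/, so it deletes. /sisijjulan/ → ssijjulan.
Rule 2 (intervocalic voicing): no segment meets the environment; /ssijjulan/ is unchanged.
Rule 3 (degemination): /ss/ is a geminate; the first /s/ deletes. /jj/ is a geminate; the first /j/ deletes. /ssijjulan/ → sijulan.
Rule 4 (final i-epenthesis): the form ends in the consonant /n/, so [i] is inserted word-finally. /sijulan/ → sijulani.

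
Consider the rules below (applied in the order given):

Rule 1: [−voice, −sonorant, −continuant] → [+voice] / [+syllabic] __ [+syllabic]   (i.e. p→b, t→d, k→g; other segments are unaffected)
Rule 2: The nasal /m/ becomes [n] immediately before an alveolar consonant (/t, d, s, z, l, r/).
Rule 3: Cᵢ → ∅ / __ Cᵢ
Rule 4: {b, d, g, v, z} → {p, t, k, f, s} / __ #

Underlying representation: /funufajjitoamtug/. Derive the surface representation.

funufajidoantuk

Rule 1 (intervocalic voicing): /t/ is a voiceless stop between vowels /i/ and /o/, so it voices to [d]. /funufajjitoamtug/ → funufajjidoamtug.
Rule 2 (nasal place assimilation): /m/ precedes the alveolar consonant /t/, so it assimilates in place to [n]. /funufajjidoamtug/ → funufajjidoantug.
Rule 3 (degemination): /jj/ is a geminate; the first /j/ deletes. /funufajjidoantug/ → funufajidoantug.
Rule 4 (final devoicing): /g/ is a voiced obstruent in word-final position, so it devoices to [k]. /funufajidoantug/ → funufajidoantuk.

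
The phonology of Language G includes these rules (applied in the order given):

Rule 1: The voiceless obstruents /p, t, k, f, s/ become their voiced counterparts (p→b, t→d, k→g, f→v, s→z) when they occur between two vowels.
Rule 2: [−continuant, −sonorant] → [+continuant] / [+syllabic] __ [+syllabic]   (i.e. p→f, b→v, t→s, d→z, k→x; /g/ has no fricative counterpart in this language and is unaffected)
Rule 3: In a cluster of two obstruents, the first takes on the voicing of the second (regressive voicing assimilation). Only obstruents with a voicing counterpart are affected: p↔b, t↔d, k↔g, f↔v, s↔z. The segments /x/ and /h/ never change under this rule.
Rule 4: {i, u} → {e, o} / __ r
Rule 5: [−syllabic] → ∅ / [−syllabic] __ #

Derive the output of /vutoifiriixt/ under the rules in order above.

Rule 1 (intervocalic voicing): /t/ is a voiceless obstruent between vowels /u/ and /o/, so it voices to [d]. /f/ is a voiceless obstruent between vowels /i/ and /i/, so it voices to [v]. /vutoifiriixt/ → vudoiviriixt.
Rule 2 (intervocalic spirantization): /d/ is a stop between vowels /u/ and /o/, so it spirantizes to the fricative [z]. /vudoiviriixt/ → vuzoiviriixt.
Rule 3 (regressive voicing assimilation): no segment meets the environment; /vuzoiviriixt/ is unchanged.
Rule 4 (pre-rhotic lowering): /i/ is a high vowel immediately before /r/, so it lowers to [e]. /vuzoiviriixt/ → vuzoiveriixt.
Rule 5 (final cluster simplification): /t/ is the second consonant of a word-final cluster /xt/, so it deletes. /vuzoiveriixt/ → vuzoiveriix.

vuzoiveriix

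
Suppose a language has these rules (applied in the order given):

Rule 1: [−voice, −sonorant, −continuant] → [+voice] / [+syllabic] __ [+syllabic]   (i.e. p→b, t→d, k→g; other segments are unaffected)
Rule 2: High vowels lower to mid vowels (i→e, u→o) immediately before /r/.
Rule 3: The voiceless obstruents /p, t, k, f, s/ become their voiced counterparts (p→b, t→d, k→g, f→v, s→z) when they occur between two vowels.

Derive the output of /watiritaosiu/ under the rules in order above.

waderidaoziu

Rule 1 (intervocalic voicing): /t/ is a voiceless stop between vowels /a/ and /i/, so it voices to [d]. /t/ is a voiceless stop between vowels /i/ and /a/, so it voices to [d]. /watiritaosiu/ → wadiridaosiu.
Rule 2 (pre-rhotic lowering): /i/ is a high vowel immediately before /r/, so it lowers to [e]. /wadiridaosiu/ → waderidaosiu.
Rule 3 (intervocalic voicing): /s/ is a voiceless obstruent between vowels /o/ and /i/, so it voices to [z]. /waderidaosiu/ → waderidaoziu.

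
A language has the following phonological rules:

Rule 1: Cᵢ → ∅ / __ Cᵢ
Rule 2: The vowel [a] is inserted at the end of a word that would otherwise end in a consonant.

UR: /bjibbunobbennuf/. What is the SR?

Rule 1 (degemination): /bb/ is a geminate; the first /b/ deletes. /bb/ is a geminate; the first /b/ deletes. /nn/ is a geminate; the first /n/ deletes. /bjibbunobbennuf/ → bjibunobenuf.
Rule 2 (final a-epenthesis): the form ends in the consonant /f/, so [a] is inserted word-finally. /bjibunobenuf/ → bjibunobenufa.

bjibunobenufa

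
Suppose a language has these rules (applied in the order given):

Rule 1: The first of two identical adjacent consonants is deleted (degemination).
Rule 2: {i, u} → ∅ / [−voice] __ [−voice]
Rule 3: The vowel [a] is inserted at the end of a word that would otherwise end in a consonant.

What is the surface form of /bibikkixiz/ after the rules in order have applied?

bibikxiza

Rule 1 (degemination): /kk/ is a geminate; the first /k/ deletes. /bibikkixiz/ → bibikixiz.
Rule 2 (high vowel syncope): /i/ is a high vowel flanked by voiceless consonants /k/ and /x/, so it deletes. /bibikixiz/ → bibikxiz.
Rule 3 (final a-epenthesis): the form ends in the consonant /z/, so [a] is inserted word-finally. /bibikxiz/ → bibikxiza.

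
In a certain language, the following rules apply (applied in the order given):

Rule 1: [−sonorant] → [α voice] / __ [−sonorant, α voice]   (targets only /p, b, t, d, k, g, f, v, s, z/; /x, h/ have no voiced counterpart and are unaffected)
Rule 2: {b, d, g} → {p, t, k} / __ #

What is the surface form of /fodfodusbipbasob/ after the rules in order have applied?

Rule 1 (regressive voicing assimilation): /d/ precedes the voiceless obstruent /f/, so it devoices to [t] by assimilation. /s/ precedes the voiced obstruent /b/, so it voices to [z] by assimilation. /p/ precedes the voiced obstruent /b/, so it voices to [b] by assimilation. /fodfodusbipbasob/ → fotfoduzbibbasob.
Rule 2 (final devoicing): /b/ is a voiced stop in word-final position, so it devoices to [p]. /fotfoduzbibbasob/ → fotfoduzbibbasop.

fotfoduzbibbasop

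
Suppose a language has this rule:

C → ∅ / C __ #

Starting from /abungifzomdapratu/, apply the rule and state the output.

No segment of /abungifzomdapratu/ meets the structural description of the rule, so the form surfaces unchanged.

abungifzomdapratu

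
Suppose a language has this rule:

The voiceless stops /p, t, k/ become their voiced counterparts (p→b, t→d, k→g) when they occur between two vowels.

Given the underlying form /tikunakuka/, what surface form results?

Scanning /tikunakuka/: /t/ at position 1 is not in the conditioning environment; /k/ is a voiceless stop between vowels /i/ and /u/, so it voices to [g]; /k/ is a voiceless stop between vowels /a/ and /u/, so it voices to [g]; /k/ is a voiceless stop between vowels /u/ and /a/, so it voices to [g].
Result: [tigunaguga].

tigunaguga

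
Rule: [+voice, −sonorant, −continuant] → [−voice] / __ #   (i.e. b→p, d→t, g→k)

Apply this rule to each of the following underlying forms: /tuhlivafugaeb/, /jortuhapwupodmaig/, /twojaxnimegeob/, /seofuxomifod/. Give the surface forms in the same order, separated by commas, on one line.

/tuhlivafugaeb/: /b/ is a voiced stop in word-final position, so it devoices to [p]. → [tuhlivafugaep].
/jortuhapwupodmaig/: /g/ is a voiced stop in word-final position, so it devoices to [k]. → [jortuhapwupodmaik].
/twojaxnimegeob/: /b/ is a voiced stop in word-final position, so it devoices to [p]. → [twojaxnimegeop].
/seofuxomifod/: /d/ is a voiced stop in word-final position, so it devoices to [t]. → [seofuxomifot].

tuhlivafugaep, jortuhapwupodmaik, twojaxnimegeop, seofuxomifot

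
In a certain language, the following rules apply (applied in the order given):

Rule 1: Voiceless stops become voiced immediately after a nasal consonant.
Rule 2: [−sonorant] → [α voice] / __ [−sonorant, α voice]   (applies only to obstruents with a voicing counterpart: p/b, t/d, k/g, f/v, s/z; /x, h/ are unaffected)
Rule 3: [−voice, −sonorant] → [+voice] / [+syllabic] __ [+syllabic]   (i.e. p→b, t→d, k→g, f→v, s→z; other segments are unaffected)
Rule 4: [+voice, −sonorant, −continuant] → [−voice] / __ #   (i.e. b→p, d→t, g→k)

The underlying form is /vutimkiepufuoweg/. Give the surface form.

vudimgiebuvuowek

Rule 1 (post-nasal voicing): /k/ is a voiceless stop immediately after the nasal /m/, so it voices to [g]. /vutimkiepufuoweg/ → vutimgiepufuoweg.
Rule 2 (regressive voicing assimilation): no segment meets the environment; /vutimgiepufuoweg/ is unchanged.
Rule 3 (intervocalic voicing): /t/ is a voiceless obstruent between vowels /u/ and /i/, so it voices to [d]. /p/ is a voiceless obstruent between vowels /e/ and /u/, so it voices to [b]. /f/ is a voiceless obstruent between vowels /u/ and /u/, so it voices to [v]. /vutimgiepufuoweg/ → vudimgiebuvuoweg.
Rule 4 (final devoicing): /g/ is a voiced stop in word-final position, so it devoices to [k]. /vudimgiebuvuoweg/ → vudimgiebuvuowek.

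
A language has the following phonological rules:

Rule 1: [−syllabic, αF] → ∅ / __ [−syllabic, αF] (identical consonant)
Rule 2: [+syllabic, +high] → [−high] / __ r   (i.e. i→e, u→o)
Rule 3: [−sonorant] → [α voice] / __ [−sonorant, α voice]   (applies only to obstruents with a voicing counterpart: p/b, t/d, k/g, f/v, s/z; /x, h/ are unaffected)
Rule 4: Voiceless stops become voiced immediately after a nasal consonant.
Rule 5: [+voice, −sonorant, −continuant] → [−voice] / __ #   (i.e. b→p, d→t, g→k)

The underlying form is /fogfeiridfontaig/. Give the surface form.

fokfeeritfondaik

Rule 1 (degemination): no segment meets the environment; /fogfeiridfontaig/ is unchanged.
Rule 2 (pre-rhotic lowering): /i/ is a high vowel immediately before /r/, so it lowers to [e]. /fogfeiridfontaig/ → fogfeeridfontaig.
Rule 3 (regressive voicing assimilation): /g/ precedes the voiceless obstruent /f/, so it devoices to [k] by assimilation. /d/ precedes the voiceless obstruent /f/, so it devoices to [t] by assimilation. /fogfeeridfontaig/ → fokfeeritfontaig.
Rule 4 (post-nasal voicing): /t/ is a voiceless stop immediately after the nasal /n/, so it voices to [d]. /fokfeeritfontaig/ → fokfeeritfondaig.
Rule 5 (final devoicing): /g/ is a voiced stop in word-final position, so it devoices to [k]. /fokfeeritfondaig/ → fokfeeritfondaik.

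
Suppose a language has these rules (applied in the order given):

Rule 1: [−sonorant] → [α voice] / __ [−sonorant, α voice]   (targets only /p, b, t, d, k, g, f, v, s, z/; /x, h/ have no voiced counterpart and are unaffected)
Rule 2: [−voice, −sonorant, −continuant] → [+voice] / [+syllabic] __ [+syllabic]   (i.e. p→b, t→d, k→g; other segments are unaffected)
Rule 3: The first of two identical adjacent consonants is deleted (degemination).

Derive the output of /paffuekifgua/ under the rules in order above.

Rule 1 (regressive voicing assimilation): /f/ precedes the voiced obstruent /g/, so it voices to [v] by assimilation. /paffuekifgua/ → paffuekivgua.
Rule 2 (intervocalic voicing): /k/ is a voiceless stop between vowels /e/ and /i/, so it voices to [g]. /paffuekivgua/ → paffuegivgua.
Rule 3 (degemination): /ff/ is a geminate; the first /f/ deletes. /paffuegivgua/ → pafuegivgua.

pafuegivgua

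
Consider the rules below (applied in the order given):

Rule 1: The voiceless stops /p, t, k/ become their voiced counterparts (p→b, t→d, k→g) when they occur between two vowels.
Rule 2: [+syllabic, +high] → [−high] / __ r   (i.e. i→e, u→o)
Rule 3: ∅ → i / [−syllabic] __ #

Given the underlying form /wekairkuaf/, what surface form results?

Rule 1 (intervocalic voicing): /k/ is a voiceless stop between vowels /e/ and /a/, so it voices to [g]. /wekairkuaf/ → wegairkuaf.
Rule 2 (pre-rhotic lowering): /i/ is a high vowel immediately before /r/, so it lowers to [e]. /wegairkuaf/ → wegaerkuaf.
Rule 3 (final i-epenthesis): the form ends in the consonant /f/, so [i] is inserted word-finally. /wegaerkuaf/ → wegaerkuafi.

wegaerkuafi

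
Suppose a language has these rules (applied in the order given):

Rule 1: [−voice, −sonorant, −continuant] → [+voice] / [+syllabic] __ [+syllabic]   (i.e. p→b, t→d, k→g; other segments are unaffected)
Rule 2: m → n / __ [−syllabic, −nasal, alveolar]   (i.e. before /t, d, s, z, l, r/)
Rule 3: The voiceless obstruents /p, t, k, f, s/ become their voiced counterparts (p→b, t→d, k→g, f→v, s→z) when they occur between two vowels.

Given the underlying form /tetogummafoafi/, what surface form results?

tedogummavoavi

Rule 1 (intervocalic voicing): /t/ is a voiceless stop between vowels /e/ and /o/, so it voices to [d]. /tetogummafoafi/ → tedogummafoafi.
Rule 2 (nasal place assimilation): no segment meets the environment; /tedogummafoafi/ is unchanged.
Rule 3 (intervocalic voicing): /f/ is a voiceless obstruent between vowels /a/ and /o/, so it voices to [v]. /f/ is a voiceless obstruent between vowels /a/ and /i/, so it voices to [v]. /tedogummafoafi/ → tedogummavoavi.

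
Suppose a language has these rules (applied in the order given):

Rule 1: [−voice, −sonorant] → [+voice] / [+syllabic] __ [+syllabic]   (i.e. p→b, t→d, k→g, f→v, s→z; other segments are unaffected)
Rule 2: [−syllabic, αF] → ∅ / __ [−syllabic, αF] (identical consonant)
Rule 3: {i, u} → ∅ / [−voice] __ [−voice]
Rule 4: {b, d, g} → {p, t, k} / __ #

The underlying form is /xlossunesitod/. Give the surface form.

Rule 1 (intervocalic voicing): /s/ is a voiceless obstruent between vowels /e/ and /i/, so it voices to [z]. /t/ is a voiceless obstruent between vowels /i/ and /o/, so it voices to [d]. /xlossunesitod/ → xlossunezidod.
Rule 2 (degemination): /ss/ is a geminate; the first /s/ deletes. /xlossunezidod/ → xlosunezidod.
Rule 3 (high vowel syncope): no segment meets the environment; /xlosunezidod/ is unchanged.
Rule 4 (final devoicing): /d/ is a voiced stop in word-final position, so it devoices to [t]. /xlosunezidod/ → xlosunezidot.

xlosunezidot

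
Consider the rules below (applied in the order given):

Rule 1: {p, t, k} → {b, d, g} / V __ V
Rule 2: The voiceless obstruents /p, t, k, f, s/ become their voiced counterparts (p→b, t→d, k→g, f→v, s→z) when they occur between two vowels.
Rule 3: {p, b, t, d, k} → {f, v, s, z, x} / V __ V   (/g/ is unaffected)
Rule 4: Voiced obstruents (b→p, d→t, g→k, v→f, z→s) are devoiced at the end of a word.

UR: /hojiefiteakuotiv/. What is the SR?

hojievizeaguozif

Rule 1 (intervocalic voicing): /t/ is a voiceless stop between vowels /i/ and /e/, so it voices to [d]. /k/ is a voiceless stop between vowels /a/ and /u/, so it voices to [g]. /t/ is a voiceless stop between vowels /o/ and /i/, so it voices to [d]. /hojiefiteakuotiv/ → hojiefideaguodiv.
Rule 2 (intervocalic voicing): /f/ is a voiceless obstruent between vowels /e/ and /i/, so it voices to [v]. /hojiefideaguodiv/ → hojievideaguodiv.
Rule 3 (intervocalic spirantization): /d/ is a stop between vowels /i/ and /e/, so it spirantizes to the fricative [z]. /d/ is a stop between vowels /o/ and /i/, so it spirantizes to the fricative [z]. /hojievideaguodiv/ → hojievizeaguoziv.
Rule 4 (final devoicing): /v/ is a voiced obstruent in word-final position, so it devoices to [f]. /hojievizeaguoziv/ → hojievizeaguozif.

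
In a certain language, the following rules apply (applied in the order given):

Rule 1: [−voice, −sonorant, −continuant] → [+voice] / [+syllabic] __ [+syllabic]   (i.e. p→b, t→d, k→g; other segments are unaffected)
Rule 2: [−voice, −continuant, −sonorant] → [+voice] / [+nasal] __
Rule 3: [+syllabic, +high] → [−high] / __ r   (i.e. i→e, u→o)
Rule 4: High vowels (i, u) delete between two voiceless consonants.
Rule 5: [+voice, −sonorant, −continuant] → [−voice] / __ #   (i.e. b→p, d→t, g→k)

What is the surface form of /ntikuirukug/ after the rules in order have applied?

ndigueruguk

Rule 1 (intervocalic voicing): /k/ is a voiceless stop between vowels /i/ and /u/, so it voices to [g]. /k/ is a voiceless stop between vowels /u/ and /u/, so it voices to [g]. /ntikuirukug/ → ntiguirugug.
Rule 2 (post-nasal voicing): /t/ is a voiceless stop immediately after the nasal /n/, so it voices to [d]. /ntiguirugug/ → ndiguirugug.
Rule 3 (pre-rhotic lowering): /i/ is a high vowel immediately before /r/, so it lowers to [e]. /ndiguirugug/ → ndiguerugug.
Rule 4 (high vowel syncope): no segment meets the environment; /ndiguerugug/ is unchanged.
Rule 5 (final devoicing): /g/ is a voiced stop in word-final position, so it devoices to [k]. /ndiguerugug/ → ndigueruguk.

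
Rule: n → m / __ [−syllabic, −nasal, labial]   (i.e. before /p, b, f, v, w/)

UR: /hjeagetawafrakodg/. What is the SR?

hjeagetawafrakodg

No segment of /hjeagetawafrakodg/ meets the structural description of the rule, so the form surfaces unchanged.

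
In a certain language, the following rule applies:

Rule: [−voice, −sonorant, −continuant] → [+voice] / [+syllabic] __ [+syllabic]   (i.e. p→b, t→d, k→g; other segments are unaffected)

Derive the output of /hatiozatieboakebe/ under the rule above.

/t/ is a voiceless stop between vowels /a/ and /i/, so it voices to [d].
/t/ is a voiceless stop between vowels /a/ and /i/, so it voices to [d].
/k/ is a voiceless stop between vowels /a/ and /e/, so it voices to [g].
Surface form: [hadiozadieboagebe].

hadiozadieboagebe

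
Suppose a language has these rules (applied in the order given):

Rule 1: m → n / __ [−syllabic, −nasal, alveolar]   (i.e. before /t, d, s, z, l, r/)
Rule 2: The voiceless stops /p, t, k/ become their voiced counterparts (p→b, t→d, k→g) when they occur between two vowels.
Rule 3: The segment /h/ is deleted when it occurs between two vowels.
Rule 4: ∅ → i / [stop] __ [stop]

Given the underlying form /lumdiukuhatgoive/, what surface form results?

lundiuguatigoive

Rule 1 (nasal place assimilation): /m/ precedes the alveolar consonant /d/, so it assimilates in place to [n]. /lumdiukuhatgoive/ → lundiukuhatgoive.
Rule 2 (intervocalic voicing): /k/ is a voiceless stop between vowels /u/ and /u/, so it voices to [g]. /lundiukuhatgoive/ → lundiuguhatgoive.
Rule 3 (intervocalic h-deletion): /h/ occurs between vowels /u/ and /a/, so it deletes. /lundiuguhatgoive/ → lundiuguatgoive.
Rule 4 (stop-cluster i-epenthesis): /t/ and /g/ form a stop–stop cluster, so [i] is inserted between them. /lundiuguatgoive/ → lundiuguatigoive.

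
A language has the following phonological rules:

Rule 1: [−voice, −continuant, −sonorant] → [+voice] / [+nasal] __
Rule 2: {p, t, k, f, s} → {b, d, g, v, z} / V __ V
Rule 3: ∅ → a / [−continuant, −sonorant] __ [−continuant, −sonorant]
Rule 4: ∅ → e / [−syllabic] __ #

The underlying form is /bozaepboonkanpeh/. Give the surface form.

Rule 1 (post-nasal voicing): /k/ is a voiceless stop immediately after the nasal /n/, so it voices to [g]. /p/ is a voiceless stop immediately after the nasal /n/, so it voices to [b]. /bozaepboonkanpeh/ → bozaepboonganbeh.
Rule 2 (intervocalic voicing): no segment meets the environment; /bozaepboonganbeh/ is unchanged.
Rule 3 (stop-cluster a-epenthesis): /p/ and /b/ form a stop–stop cluster, so [a] is inserted between them. /bozaepboonganbeh/ → bozaepaboonganbeh.
Rule 4 (final e-epenthesis): the form ends in the consonant /h/, so [e] is inserted word-finally. /bozaepaboonganbeh/ → bozaepaboonganbehe.

bozaepaboonganbehe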